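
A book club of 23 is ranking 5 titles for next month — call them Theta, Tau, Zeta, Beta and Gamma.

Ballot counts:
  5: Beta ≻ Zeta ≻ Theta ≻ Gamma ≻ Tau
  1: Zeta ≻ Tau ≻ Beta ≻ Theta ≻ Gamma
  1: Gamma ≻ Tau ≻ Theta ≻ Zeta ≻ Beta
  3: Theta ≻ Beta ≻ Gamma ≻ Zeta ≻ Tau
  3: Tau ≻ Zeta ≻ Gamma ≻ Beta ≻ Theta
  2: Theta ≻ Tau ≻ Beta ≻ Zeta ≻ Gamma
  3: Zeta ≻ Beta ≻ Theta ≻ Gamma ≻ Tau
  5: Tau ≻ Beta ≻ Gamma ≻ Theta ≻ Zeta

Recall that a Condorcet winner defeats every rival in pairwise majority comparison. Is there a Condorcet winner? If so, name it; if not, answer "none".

none

Pairwise majorities:
Theta–Tau: Theta 13–10.
Theta vs Zeta: Zeta, 12–11.
Theta vs Beta: Beta wins 17–6.
Theta–Gamma: Theta 14–9.
Tau vs Zeta: Zeta, 12–11.
Tau–Beta: Tau 12–11.
Tau–Gamma: Gamma 12–11.
Zeta–Beta: Beta 15–8.
Zeta vs Gamma: 5+1+3+2+3 = 14 for Zeta, 9 for Gamma — Zeta by 14–9.
Beta vs Gamma: Beta preferred on 5+1+3+2+3+5 = 19 ballots; Beta wins 19–4.
Each book drops at least one matchup (Theta loses to Zeta; Tau loses to Theta; Zeta loses to Beta; Beta loses to Tau; Gamma loses to Theta); the cycle Theta > Tau > Beta > Theta rules out a Condorcet winner.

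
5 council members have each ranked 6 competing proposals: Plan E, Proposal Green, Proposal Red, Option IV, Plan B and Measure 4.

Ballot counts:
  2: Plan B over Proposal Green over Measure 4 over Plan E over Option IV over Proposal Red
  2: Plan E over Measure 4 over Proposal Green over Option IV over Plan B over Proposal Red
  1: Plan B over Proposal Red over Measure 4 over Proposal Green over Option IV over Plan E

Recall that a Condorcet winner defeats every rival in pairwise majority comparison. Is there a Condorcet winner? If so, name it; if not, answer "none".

Plan B

Check each pair by majority over 5 ballots:
Plan E vs Proposal Green: Proposal Green wins 3–2.
Plan E vs Proposal Red: Plan E wins 4–1.
Plan E–Option IV: Plan E 4–1.
Plan E–Plan B: Plan B 3–2.
Plan E vs Measure 4: Measure 4 wins 3–2.
Proposal Green vs Proposal Red: Proposal Green, 4–1.
Proposal Green vs Option IV: Proposal Green, 5–0.
Proposal Green vs Plan B: Plan B wins 3–2.
Proposal Green vs Measure 4: Measure 4 wins 3–2.
Proposal Red vs Option IV: Option IV wins 4–1.
Proposal Red vs Plan B: Plan B, 5–0.
Proposal Red vs Measure 4: Measure 4 wins 4–1.
Option IV vs Plan B: Plan B, 3–2.
Option IV–Measure 4: Measure 4 5–0.
Plan B vs Measure 4: Plan B wins 3–2.
Plan B beats each of Plan E, Proposal Green, Proposal Red, Option IV, Measure 4 — Plan B is the Condorcet winner.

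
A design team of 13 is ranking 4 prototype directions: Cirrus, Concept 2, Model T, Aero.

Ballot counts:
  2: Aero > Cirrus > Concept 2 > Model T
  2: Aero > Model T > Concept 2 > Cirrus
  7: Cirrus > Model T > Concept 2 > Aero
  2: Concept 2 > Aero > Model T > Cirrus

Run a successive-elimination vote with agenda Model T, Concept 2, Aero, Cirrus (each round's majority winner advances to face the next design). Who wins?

Round 1: Model T vs Concept 2 — 9–4, Model T advances.
Round 2: Model T vs Aero — 7–6, Model T advances.
Round 3: Model T vs Cirrus — 4–9, Cirrus advances.
The agenda winner is Cirrus.

Cirrus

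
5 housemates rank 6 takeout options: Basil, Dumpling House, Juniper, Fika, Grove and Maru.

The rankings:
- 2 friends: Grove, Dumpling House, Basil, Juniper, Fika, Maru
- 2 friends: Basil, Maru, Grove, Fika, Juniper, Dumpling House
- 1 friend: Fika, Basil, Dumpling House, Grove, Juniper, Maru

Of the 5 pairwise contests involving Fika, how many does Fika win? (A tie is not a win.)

Fika against each rival (5 friends):
Fika vs Basil: 1 to 4, Basil.
Fika–Dumpling House: Fika 3–2.
Fika vs Juniper: Fika wins 3–2.
Fika vs Grove: Grove, 4–1.
Fika vs Maru: Fika, 3–2.
Fika beats Dumpling House, Juniper, Maru; loses to Basil, Grove — 3 pairwise wins.

3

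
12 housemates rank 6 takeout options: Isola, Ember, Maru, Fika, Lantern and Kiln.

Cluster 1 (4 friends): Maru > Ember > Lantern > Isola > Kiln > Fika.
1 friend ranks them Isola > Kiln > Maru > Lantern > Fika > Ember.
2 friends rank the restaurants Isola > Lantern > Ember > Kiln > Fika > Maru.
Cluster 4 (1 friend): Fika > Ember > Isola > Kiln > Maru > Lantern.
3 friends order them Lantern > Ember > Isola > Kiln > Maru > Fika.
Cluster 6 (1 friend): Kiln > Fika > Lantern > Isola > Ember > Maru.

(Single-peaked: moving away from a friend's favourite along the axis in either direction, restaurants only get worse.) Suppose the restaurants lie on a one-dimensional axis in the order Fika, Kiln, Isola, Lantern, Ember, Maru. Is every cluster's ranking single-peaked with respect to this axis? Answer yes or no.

no

Axis positions: Fika=1, Kiln=2, Isola=3, Lantern=4, Ember=5, Maru=6.
Cluster 1 (peak Maru at position 6): ranking walks positions 6-5-4-3-2-1, expanding outward from the peak — single-peaked.
Cluster 2: ranking walks positions 3-2-6-4-1-5; Maru is ranked above Lantern even though Lantern lies between Maru and the peak Isola on the axis — preferences dip and rise again. Not single-peaked.
Cluster 3 (peak Isola at position 3): ranking walks positions 3-4-5-2-1-6, expanding outward from the peak — single-peaked.
Cluster 4: ranking walks positions 1-5-3-2-6-4; Ember is ranked above Kiln even though Kiln lies between Ember and the peak Fika on the axis — preferences dip and rise again. Not single-peaked.
Cluster 5 (peak Lantern at position 4): ranking walks positions 4-5-3-2-6-1, expanding outward from the peak — single-peaked.
Cluster 6: ranking walks positions 2-1-4-3-5-6; Lantern is ranked above Isola even though Isola lies between Lantern and the peak Kiln on the axis — preferences dip and rise again. Not single-peaked.
Cluster 2 violates single-peakedness, so the profile is not single-peaked on this axis.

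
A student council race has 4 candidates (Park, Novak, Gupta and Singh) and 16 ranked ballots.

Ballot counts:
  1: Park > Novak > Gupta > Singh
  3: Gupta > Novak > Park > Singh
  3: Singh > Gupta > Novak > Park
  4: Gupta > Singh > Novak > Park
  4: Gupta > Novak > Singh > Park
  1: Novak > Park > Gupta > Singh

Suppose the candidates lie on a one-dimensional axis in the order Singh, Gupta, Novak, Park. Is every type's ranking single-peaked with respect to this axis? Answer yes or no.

yes

Axis positions: Singh=1, Gupta=2, Novak=3, Park=4.
Type 1 (peak Park at position 4): ranking walks positions 4-3-2-1, expanding outward from the peak — single-peaked.
Type 2 (peak Gupta at position 2): ranking walks positions 2-3-4-1, expanding outward from the peak — single-peaked.
Type 3 (peak Singh at position 1): ranking walks positions 1-2-3-4, expanding outward from the peak — single-peaked.
Type 4 (peak Gupta at position 2): ranking walks positions 2-1-3-4, expanding outward from the peak — single-peaked.
Type 5 (peak Gupta at position 2): ranking walks positions 2-3-1-4, expanding outward from the peak — single-peaked.
Type 6 (peak Novak at position 3): ranking walks positions 3-4-2-1, expanding outward from the peak — single-peaked.
Every ranking is single-peaked on this axis.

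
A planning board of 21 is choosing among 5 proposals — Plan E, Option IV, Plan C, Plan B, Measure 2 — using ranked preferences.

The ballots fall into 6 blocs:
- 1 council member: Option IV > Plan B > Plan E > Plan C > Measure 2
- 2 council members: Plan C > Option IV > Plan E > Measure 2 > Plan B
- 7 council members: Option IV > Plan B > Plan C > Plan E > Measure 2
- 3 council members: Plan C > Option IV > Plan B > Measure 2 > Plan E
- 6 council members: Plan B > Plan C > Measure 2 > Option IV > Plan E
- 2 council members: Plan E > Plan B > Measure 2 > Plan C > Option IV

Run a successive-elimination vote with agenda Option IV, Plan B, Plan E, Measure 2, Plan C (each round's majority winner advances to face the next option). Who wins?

Round 1: Option IV vs Plan B — 13–8, Option IV advances.
Round 2: Option IV vs Plan E — 19–2, Option IV advances.
Round 3: Option IV vs Measure 2 — 13–8, Option IV advances.
Round 4: Option IV vs Plan C — 8–13, Plan C advances.
The agenda winner is Plan C.

Plan C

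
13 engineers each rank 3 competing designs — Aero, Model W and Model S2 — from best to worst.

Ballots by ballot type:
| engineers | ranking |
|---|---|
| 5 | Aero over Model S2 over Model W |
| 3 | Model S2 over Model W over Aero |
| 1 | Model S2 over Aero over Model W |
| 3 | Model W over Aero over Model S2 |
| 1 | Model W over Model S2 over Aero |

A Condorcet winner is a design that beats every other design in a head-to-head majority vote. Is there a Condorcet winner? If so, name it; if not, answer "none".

none

Pairwise majorities:
Aero–Model W: Model W 7–6.
Aero vs Model S2: Aero, 8–5.
Model W vs Model S2: Model S2, 9–4.
No design is unbeaten: Aero loses to Model W; Model W loses to Model S2; Model S2 loses to Aero. In particular Aero > Model S2 > Model W > Aero is a majority cycle — no Condorcet winner exists.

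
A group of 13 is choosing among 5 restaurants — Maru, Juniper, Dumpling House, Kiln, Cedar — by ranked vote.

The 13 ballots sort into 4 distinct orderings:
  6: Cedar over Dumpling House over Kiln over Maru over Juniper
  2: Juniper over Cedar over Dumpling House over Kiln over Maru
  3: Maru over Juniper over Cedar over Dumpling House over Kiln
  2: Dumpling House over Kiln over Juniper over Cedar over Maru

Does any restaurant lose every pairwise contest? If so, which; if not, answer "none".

none

Head-to-head results (13 friends):
Maru vs Juniper: 9 to 4, Maru.
Maru vs Dumpling House: Maru is ranked higher on 3 ballots, Dumpling House on 10. Dumpling House wins 10–3.
Maru vs Kiln: Maru is ranked higher on 3 ballots, Kiln on 10. Kiln wins 10–3.
Maru vs Cedar: Maru is ranked higher on 3 ballots, Cedar on 10. Cedar wins 10–3.
Juniper–Dumpling House: Dumpling House 8–5.
Juniper vs Kiln: Kiln wins 8–5.
Juniper–Cedar: Juniper 7–6.
Dumpling House vs Kiln: Dumpling House is ranked higher on 6+2+3+2 = 13 ballots, Kiln on 0. Dumpling House wins 13–0.
Dumpling House vs Cedar: 2 for Dumpling House, 11 for Cedar — Cedar by 11–2.
Kiln vs Cedar: 2 to 11, Cedar.
Every restaurant wins at least one matchup (Maru beats Juniper; Juniper beats Cedar; Dumpling House beats Maru; Kiln beats Maru; Cedar beats Maru), so there is no Condorcet loser.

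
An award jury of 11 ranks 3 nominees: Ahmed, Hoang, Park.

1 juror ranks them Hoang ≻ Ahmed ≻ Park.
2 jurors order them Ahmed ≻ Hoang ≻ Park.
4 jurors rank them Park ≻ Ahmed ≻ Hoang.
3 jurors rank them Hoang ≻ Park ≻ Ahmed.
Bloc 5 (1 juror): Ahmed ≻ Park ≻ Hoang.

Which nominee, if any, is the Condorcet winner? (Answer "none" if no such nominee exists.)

Head-to-head results (11 jurors):
Ahmed vs Hoang: Ahmed, 7–4.
Ahmed vs Park: Park, 7–4.
Hoang–Park: Hoang 6–5.
No nominee is unbeaten: Ahmed loses to Park; Hoang loses to Ahmed; Park loses to Hoang. In particular Ahmed > Hoang > Park > Ahmed is a majority cycle — no Condorcet winner exists.

none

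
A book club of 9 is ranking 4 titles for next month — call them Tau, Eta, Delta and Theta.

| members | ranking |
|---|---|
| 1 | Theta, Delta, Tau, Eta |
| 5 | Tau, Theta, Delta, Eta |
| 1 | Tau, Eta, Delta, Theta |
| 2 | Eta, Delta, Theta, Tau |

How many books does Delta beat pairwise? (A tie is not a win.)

1

Delta against each rival (9 members):
Delta vs Tau: Delta is ranked higher on 1+2 = 3 ballots, Tau on 6. Tau wins 6–3.
Delta vs Eta: 1+5 = 6 for Delta, 3 for Eta — Delta by 6–3.
Delta vs Theta: Delta is ranked higher on 1+2 = 3 ballots, Theta on 6. Theta wins 6–3.
Delta beats Eta; loses to Tau, Theta — 1 pairwise win.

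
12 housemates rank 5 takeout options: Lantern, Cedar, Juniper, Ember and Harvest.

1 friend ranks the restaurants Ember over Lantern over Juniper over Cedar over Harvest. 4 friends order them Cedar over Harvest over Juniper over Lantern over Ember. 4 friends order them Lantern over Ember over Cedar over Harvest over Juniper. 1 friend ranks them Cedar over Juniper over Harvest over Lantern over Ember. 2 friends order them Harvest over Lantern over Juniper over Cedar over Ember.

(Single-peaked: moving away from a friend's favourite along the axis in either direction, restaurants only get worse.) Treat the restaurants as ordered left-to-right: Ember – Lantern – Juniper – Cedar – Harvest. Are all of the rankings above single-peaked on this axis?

Axis positions: Ember=1, Lantern=2, Juniper=3, Cedar=4, Harvest=5.
Group 1 (peak Ember at position 1): ranking walks positions 1-2-3-4-5, expanding outward from the peak — single-peaked.
Group 2 (peak Cedar at position 4): ranking walks positions 4-5-3-2-1, expanding outward from the peak — single-peaked.
Group 3: ranking walks positions 2-1-4-5-3; Cedar is ranked above Juniper even though Juniper lies between Cedar and the peak Lantern on the axis — preferences dip and rise again. Not single-peaked.
Group 4 (peak Cedar at position 4): ranking walks positions 4-3-5-2-1, expanding outward from the peak — single-peaked.
Group 5: ranking walks positions 5-2-3-4-1; Lantern is ranked above Cedar even though Cedar lies between Lantern and the peak Harvest on the axis — preferences dip and rise again. Not single-peaked.
Group 3 violates single-peakedness, so the profile is not single-peaked on this axis.

no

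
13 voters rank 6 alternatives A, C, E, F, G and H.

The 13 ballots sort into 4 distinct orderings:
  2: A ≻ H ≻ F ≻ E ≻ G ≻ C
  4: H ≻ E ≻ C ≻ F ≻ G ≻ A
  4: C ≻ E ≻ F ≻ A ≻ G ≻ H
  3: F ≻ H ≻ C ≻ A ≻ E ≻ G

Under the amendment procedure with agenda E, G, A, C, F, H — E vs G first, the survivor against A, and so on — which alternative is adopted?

Round 1: E vs G — 13–0, E advances.
Round 2: E vs A — 8–5, E advances.
Round 3: E vs C — 6–7, C advances.
Round 4: C vs F — 8–5, C advances.
Round 5: C vs H — 4–9, H advances.
The agenda winner is H.

H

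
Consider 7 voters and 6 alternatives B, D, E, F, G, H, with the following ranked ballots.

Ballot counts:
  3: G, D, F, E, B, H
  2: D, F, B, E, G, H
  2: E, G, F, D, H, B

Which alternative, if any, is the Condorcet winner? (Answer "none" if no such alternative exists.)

Check each pair by majority over 7 ballots:
B vs D: 0 to 7, D.
B vs E: B is ranked higher on 2 ballots, E on 5. E wins 5–2.
B vs F: 0 to 7, F.
B vs G: B preferred on 2 ballots; G wins 5–2.
B vs H: 5 to 2, B.
D vs E: 5 to 2, D.
D vs F: 5 to 2, D.
D vs G: D is ranked higher on 2 ballots, G on 5. G wins 5–2.
D vs H: D preferred on 3+2+2 = 7 ballots; D wins 7–0.
E vs F: 2 for E, 5 for F — F by 5–2.
E vs G: E preferred on 2+2 = 4 ballots; E wins 4–3.
E vs H: 7 to 0, E.
F vs G: 2 for F, 5 for G — G by 5–2.
F vs H: F preferred on 3+2+2 = 7 ballots; F wins 7–0.
G vs H: 7 to 0, G.
Each alternative drops at least one matchup (B loses to D; D loses to G; E loses to D; F loses to D; G loses to E; H loses to B); the cycle D > E > G > D rules out a Condorcet winner.

none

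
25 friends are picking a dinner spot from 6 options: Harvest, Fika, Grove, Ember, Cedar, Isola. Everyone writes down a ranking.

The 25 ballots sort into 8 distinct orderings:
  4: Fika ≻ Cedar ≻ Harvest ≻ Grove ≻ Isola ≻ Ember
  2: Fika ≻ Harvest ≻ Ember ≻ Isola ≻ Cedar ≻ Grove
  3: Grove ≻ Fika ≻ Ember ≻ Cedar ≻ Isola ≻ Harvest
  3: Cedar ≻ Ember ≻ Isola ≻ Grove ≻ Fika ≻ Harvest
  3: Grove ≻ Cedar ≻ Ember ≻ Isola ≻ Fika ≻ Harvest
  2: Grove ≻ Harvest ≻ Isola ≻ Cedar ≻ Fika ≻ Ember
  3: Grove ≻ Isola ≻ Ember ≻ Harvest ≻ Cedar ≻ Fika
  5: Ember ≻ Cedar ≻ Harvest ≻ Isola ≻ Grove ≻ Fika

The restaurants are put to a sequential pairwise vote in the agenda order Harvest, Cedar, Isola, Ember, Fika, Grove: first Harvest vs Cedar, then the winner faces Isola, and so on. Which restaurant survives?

Grove

Round 1: Harvest vs Cedar — 7–18, Cedar advances.
Round 2: Cedar vs Isola — 18–7, Cedar advances.
Round 3: Cedar vs Ember — 12–13, Ember advances.
Round 4: Ember vs Fika — 14–11, Ember advances.
Round 5: Ember vs Grove — 10–15, Grove advances.
Grove survives the agenda.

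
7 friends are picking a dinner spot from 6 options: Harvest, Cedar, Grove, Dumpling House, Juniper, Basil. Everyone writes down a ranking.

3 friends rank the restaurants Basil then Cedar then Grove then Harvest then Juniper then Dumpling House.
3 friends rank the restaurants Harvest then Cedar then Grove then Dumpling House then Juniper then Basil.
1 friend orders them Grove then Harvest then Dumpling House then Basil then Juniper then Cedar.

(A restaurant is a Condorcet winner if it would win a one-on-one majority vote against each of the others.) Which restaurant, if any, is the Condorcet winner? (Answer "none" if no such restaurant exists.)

none

Head-to-head results (7 friends):
Harvest vs Cedar: Harvest preferred on 3+1 = 4 ballots; Harvest wins 4–3.
Harvest vs Grove: Harvest preferred on 3 ballots; Grove wins 4–3.
Harvest vs Dumpling House: Harvest is ranked higher on 3+3+1 = 7 ballots, Dumpling House on 0. Harvest wins 7–0.
Harvest vs Juniper: 7 to 0, Harvest.
Harvest vs Basil: Harvest is ranked higher on 3+1 = 4 ballots, Basil on 3. Harvest wins 4–3.
Cedar vs Grove: 6 to 1, Cedar.
Cedar vs Dumpling House: Cedar preferred on 3+3 = 6 ballots; Cedar wins 6–1.
Cedar vs Juniper: Cedar preferred on 3+3 = 6 ballots; Cedar wins 6–1.
Cedar vs Basil: Cedar is ranked higher on 3 ballots, Basil on 4. Basil wins 4–3.
Grove vs Dumpling House: 7 to 0, Grove.
Grove vs Juniper: 7 to 0, Grove.
Grove vs Basil: Grove preferred on 3+1 = 4 ballots; Grove wins 4–3.
Dumpling House vs Juniper: 3+1 = 4 for Dumpling House, 3 for Juniper — Dumpling House by 4–3.
Dumpling House vs Basil: 4 to 3, Dumpling House.
Juniper vs Basil: 3 for Juniper, 4 for Basil — Basil by 4–3.
No restaurant is unbeaten: Harvest loses to Grove; Cedar loses to Harvest; Grove loses to Cedar; Dumpling House loses to Harvest; Juniper loses to Harvest; Basil loses to Harvest. In particular Harvest beats Cedar beats Grove beats Harvest is a majority cycle — no Condorcet winner exists.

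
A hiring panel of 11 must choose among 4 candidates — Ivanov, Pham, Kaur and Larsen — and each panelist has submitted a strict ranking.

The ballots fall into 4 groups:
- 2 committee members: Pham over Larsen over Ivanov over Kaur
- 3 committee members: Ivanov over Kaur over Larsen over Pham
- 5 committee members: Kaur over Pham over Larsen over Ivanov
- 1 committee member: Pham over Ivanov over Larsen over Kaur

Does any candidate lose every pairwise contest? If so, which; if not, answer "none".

Pairwise majorities:
Ivanov vs Pham: 3 to 8, Pham.
Ivanov–Kaur: Ivanov 6–5.
Ivanov vs Larsen: Larsen, 7–4.
Pham vs Kaur: Kaur wins 8–3.
Pham vs Larsen: Pham is ranked higher on 2+5+1 = 8 ballots, Larsen on 3. Pham wins 8–3.
Kaur vs Larsen: Kaur, 8–3.
Each candidate has at least one pairwise win (Ivanov beats Kaur; Pham beats Ivanov; Kaur beats Pham; Larsen beats Ivanov) — no Condorcet loser.

none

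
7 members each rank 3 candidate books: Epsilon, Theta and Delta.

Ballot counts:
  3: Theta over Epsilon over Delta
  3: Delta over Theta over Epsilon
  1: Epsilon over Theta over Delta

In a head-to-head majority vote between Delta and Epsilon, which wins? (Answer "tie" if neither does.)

Epsilon

Ballots ranking Delta above Epsilon: 3.
Ballots ranking Epsilon above Delta: 7 − 3 = 4.
Epsilon wins the head-to-head 4–3.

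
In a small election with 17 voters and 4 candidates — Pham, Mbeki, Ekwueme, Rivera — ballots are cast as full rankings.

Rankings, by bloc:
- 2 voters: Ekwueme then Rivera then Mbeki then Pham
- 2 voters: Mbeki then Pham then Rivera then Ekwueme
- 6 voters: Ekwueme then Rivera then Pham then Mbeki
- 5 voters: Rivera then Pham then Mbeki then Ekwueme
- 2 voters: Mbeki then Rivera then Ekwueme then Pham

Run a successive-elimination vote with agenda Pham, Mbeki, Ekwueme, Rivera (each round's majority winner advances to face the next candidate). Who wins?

Rivera

Round 1: Pham vs Mbeki — 11–6, Pham advances.
Round 2: Pham vs Ekwueme — 7–10, Ekwueme advances.
Round 3: Ekwueme vs Rivera — 8–9, Rivera advances.
Rivera survives the agenda.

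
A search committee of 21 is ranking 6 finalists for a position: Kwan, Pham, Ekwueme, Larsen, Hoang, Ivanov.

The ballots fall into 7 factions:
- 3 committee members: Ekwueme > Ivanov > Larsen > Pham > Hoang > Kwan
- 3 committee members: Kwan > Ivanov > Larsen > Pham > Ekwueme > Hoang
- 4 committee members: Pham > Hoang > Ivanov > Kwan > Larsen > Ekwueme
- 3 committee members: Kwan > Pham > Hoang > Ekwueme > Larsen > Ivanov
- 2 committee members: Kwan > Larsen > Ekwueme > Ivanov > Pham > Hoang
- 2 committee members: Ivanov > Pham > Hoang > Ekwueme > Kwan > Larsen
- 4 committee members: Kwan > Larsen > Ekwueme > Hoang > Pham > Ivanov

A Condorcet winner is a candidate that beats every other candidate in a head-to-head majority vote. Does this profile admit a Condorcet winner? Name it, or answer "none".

Head-to-head results (21 committee members):
Kwan vs Pham: Kwan is ranked higher on 3+3+2+4 = 12 ballots, Pham on 9. Kwan wins 12–9.
Kwan vs Ekwueme: Kwan preferred on 3+4+3+2+4 = 16 ballots; Kwan wins 16–5.
Kwan vs Larsen: 18 to 3, Kwan.
Kwan vs Hoang: Kwan preferred on 3+3+2+4 = 12 ballots; Kwan wins 12–9.
Kwan vs Ivanov: 3+3+2+4 = 12 for Kwan, 9 for Ivanov — Kwan by 12–9.
Pham vs Ekwueme: Pham is ranked higher on 3+4+3+2 = 12 ballots, Ekwueme on 9. Pham wins 12–9.
Pham vs Larsen: Pham preferred on 4+3+2 = 9 ballots; Larsen wins 12–9.
Pham vs Hoang: Pham is ranked higher on 3+3+4+3+2+2 = 17 ballots, Hoang on 4. Pham wins 17–4.
Pham vs Ivanov: Pham is ranked higher on 4+3+4 = 11 ballots, Ivanov on 10. Pham wins 11–10.
Ekwueme vs Larsen: 8 to 13, Larsen.
Ekwueme vs Hoang: 3+3+2+4 = 12 for Ekwueme, 9 for Hoang — Ekwueme by 12–9.
Ekwueme vs Ivanov: 12 to 9, Ekwueme.
Larsen vs Hoang: Larsen preferred on 3+3+2+4 = 12 ballots; Larsen wins 12–9.
Larsen vs Ivanov: Larsen is ranked higher on 3+2+4 = 9 ballots, Ivanov on 12. Ivanov wins 12–9.
Hoang vs Ivanov: Hoang is ranked higher on 4+3+4 = 11 ballots, Ivanov on 10. Hoang wins 11–10.
Kwan wins every pairwise contest, so Kwan is the Condorcet winner.

Kwan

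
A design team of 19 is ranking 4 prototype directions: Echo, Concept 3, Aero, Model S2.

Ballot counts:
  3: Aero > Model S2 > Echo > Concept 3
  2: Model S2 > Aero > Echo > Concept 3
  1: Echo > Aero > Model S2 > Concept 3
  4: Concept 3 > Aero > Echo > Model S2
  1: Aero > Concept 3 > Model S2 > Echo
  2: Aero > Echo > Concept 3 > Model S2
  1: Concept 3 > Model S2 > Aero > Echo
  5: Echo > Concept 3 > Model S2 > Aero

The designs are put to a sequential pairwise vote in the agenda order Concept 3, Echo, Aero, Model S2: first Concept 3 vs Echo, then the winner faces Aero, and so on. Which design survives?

Aero

Round 1: Concept 3 vs Echo — 6–13, Echo advances.
Round 2: Echo vs Aero — 6–13, Aero advances.
Round 3: Aero vs Model S2 — 11–8, Aero advances.
Aero survives the agenda.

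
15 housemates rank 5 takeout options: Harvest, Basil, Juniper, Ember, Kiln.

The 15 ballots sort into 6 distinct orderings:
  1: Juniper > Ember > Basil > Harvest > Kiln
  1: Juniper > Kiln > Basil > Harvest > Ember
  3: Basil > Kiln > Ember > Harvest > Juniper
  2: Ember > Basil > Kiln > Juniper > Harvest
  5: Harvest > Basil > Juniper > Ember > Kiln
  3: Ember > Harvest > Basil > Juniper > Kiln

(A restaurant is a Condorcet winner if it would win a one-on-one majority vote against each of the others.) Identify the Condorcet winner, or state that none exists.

Head-to-head results (15 friends):
Harvest vs Basil: Harvest is ranked higher on 5+3 = 8 ballots, Basil on 7. Harvest wins 8–7.
Harvest vs Juniper: 11 to 4, Harvest.
Harvest vs Ember: Harvest is ranked higher on 1+5 = 6 ballots, Ember on 9. Ember wins 9–6.
Harvest vs Kiln: Harvest preferred on 1+5+3 = 9 ballots; Harvest wins 9–6.
Basil vs Juniper: Basil preferred on 3+2+5+3 = 13 ballots; Basil wins 13–2.
Basil vs Ember: Basil preferred on 1+3+5 = 9 ballots; Basil wins 9–6.
Basil vs Kiln: 1+3+2+5+3 = 14 for Basil, 1 for Kiln — Basil by 14–1.
Juniper vs Ember: Juniper is ranked higher on 1+1+5 = 7 ballots, Ember on 8. Ember wins 8–7.
Juniper vs Kiln: Juniper is ranked higher on 1+1+5+3 = 10 ballots, Kiln on 5. Juniper wins 10–5.
Ember vs Kiln: 1+2+5+3 = 11 for Ember, 4 for Kiln — Ember by 11–4.
No restaurant is unbeaten: Harvest loses to Ember; Basil loses to Harvest; Juniper loses to Harvest; Ember loses to Basil; Kiln loses to Harvest. In particular Harvest beats Basil beats Ember beats Harvest is a majority cycle — no Condorcet winner exists.

none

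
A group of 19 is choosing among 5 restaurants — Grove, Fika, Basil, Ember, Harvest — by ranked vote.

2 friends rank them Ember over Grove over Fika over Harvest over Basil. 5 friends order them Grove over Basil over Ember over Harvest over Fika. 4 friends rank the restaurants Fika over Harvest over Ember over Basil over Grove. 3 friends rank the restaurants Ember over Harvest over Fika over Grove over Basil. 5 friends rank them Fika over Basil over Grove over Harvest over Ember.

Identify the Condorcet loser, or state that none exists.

Harvest

Pairwise majorities:
Grove–Fika: Fika 12–7.
Grove vs Basil: Grove, 10–9.
Grove–Ember: Grove 10–9.
Grove vs Harvest: Grove, 12–7.
Fika–Basil: Fika 14–5.
Fika vs Ember: Ember, 10–9.
Fika vs Harvest: Fika wins 11–8.
Basil vs Ember: 10 to 9, Basil.
Basil vs Harvest: Basil wins 10–9.
Ember–Harvest: Ember 10–9.
Only Harvest has no wins; Harvest is the Condorcet loser.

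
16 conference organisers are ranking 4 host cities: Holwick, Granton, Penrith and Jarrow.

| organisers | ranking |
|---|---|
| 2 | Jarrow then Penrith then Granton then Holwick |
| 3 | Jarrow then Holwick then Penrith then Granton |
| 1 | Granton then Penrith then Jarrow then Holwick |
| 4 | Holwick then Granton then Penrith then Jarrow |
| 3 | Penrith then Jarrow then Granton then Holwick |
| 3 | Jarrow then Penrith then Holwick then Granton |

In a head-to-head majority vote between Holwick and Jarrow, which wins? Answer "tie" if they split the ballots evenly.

Ballots ranking Holwick above Jarrow: 4.
Ballots ranking Jarrow above Holwick: 16 − 4 = 12.
Jarrow wins the head-to-head 12–4.

Jarrow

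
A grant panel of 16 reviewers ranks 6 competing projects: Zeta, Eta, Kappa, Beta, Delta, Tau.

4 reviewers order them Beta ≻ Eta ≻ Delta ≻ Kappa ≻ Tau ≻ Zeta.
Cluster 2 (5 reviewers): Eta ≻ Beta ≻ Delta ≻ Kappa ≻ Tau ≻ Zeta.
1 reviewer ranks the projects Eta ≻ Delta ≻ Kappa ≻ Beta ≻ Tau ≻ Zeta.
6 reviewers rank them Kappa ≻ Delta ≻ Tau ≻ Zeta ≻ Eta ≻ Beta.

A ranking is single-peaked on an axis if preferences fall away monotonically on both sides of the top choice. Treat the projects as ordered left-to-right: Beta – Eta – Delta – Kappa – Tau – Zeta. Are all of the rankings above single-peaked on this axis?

yes

Axis positions: Beta=1, Eta=2, Delta=3, Kappa=4, Tau=5, Zeta=6.
Cluster 1 (peak Beta at position 1): ranking walks positions 1-2-3-4-5-6, expanding outward from the peak — single-peaked.
Cluster 2 (peak Eta at position 2): ranking walks positions 2-1-3-4-5-6, expanding outward from the peak — single-peaked.
Cluster 3 (peak Eta at position 2): ranking walks positions 2-3-4-1-5-6, expanding outward from the peak — single-peaked.
Cluster 4 (peak Kappa at position 4): ranking walks positions 4-3-5-6-2-1, expanding outward from the peak — single-peaked.
Every ranking is single-peaked on this axis.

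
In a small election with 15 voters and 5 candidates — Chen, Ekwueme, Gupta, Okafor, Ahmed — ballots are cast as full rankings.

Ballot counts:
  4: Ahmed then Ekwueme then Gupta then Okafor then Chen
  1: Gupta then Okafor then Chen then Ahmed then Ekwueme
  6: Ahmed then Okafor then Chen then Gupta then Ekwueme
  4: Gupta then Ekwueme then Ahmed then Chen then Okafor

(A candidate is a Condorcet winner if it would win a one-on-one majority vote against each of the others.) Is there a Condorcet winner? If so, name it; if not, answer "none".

Ahmed

Head-to-head results (15 voters):
Chen vs Ekwueme: Ekwueme, 8–7.
Chen vs Gupta: Gupta wins 9–6.
Chen–Okafor: Okafor 11–4.
Chen vs Ahmed: Ahmed wins 14–1.
Ekwueme vs Gupta: Gupta wins 11–4.
Ekwueme–Okafor: Ekwueme 8–7.
Ekwueme–Ahmed: Ahmed 11–4.
Gupta–Okafor: Gupta 9–6.
Gupta vs Ahmed: Ahmed wins 10–5.
Okafor–Ahmed: Ahmed 14–1.
Ahmed wins every pairwise contest, so Ahmed is the Condorcet winner.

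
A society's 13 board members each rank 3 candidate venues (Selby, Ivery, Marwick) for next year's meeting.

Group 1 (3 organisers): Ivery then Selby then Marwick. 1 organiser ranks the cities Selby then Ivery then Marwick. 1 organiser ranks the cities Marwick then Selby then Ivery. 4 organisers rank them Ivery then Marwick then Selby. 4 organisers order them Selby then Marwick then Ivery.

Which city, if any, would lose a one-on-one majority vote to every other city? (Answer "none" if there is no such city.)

Pairwise majorities:
Selby vs Ivery: Selby preferred on 1+1+4 = 6 ballots; Ivery wins 7–6.
Selby vs Marwick: Selby preferred on 3+1+4 = 8 ballots; Selby wins 8–5.
Ivery vs Marwick: Ivery wins 8–5.
Marwick loses to every other city — it is the Condorcet loser.

Marwick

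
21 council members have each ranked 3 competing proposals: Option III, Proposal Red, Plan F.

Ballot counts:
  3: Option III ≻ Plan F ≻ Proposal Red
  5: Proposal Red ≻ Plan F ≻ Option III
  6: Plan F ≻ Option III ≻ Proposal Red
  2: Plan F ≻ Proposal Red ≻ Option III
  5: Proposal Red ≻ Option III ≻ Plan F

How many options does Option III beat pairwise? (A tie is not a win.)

Option III against each rival (21 council members):
Option III–Proposal Red: Proposal Red 12–9.
Option III vs Plan F: 3+5 = 8 for Option III, 13 for Plan F — Plan F by 13–8.
Option III beats no one; loses to Proposal Red, Plan F — 0 pairwise wins.

0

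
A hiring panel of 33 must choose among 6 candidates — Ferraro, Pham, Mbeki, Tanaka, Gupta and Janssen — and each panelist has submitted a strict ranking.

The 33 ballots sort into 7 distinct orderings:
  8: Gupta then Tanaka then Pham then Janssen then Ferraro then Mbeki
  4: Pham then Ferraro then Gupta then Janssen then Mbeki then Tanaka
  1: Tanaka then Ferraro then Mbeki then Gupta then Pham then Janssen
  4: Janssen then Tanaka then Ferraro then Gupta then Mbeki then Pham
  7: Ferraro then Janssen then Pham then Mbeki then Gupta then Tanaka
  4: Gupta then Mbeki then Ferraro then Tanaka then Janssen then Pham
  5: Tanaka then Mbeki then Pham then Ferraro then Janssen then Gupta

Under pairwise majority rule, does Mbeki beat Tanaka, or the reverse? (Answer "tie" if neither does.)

Tanaka

Ballots ranking Mbeki above Tanaka: 4 + 7 + 4 = 15.
Ballots ranking Tanaka above Mbeki: 33 − 15 = 18.
Tanaka wins the head-to-head 18–15.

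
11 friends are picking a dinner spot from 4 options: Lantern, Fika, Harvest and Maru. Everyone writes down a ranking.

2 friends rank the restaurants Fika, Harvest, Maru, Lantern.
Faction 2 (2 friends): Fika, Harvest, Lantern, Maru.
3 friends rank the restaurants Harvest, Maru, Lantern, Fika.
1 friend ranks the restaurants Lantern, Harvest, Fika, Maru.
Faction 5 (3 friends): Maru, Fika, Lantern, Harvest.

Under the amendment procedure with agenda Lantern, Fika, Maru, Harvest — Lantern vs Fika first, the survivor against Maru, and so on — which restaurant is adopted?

Harvest

Round 1: Lantern vs Fika — 4–7, Fika advances.
Round 2: Fika vs Maru — 5–6, Maru advances.
Round 3: Maru vs Harvest — 3–8, Harvest advances.
The agenda winner is Harvest.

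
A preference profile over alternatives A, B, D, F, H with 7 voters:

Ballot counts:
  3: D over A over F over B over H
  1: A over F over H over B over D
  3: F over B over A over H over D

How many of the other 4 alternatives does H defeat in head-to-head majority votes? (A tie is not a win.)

H against each rival (7 voters):
H vs A: A wins 7–0.
H vs B: 1 to 6, B.
H vs D: 4 to 3, H.
H vs F: F, 7–0.
H beats D; loses to A, B, F — 1 pairwise win.

1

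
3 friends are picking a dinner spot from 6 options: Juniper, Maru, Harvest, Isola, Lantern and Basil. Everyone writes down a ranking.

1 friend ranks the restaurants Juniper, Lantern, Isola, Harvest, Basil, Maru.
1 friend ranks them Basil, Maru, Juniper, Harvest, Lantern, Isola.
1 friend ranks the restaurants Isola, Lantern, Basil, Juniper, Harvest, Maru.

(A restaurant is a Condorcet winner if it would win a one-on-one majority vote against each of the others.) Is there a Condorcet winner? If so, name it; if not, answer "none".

none

Pairwise majorities:
Juniper–Maru: Juniper 2–1.
Juniper vs Harvest: Juniper wins 3–0.
Juniper vs Isola: Juniper wins 2–1.
Juniper–Lantern: Juniper 2–1.
Juniper vs Basil: Basil, 2–1.
Maru vs Harvest: Harvest, 2–1.
Maru vs Isola: Isola, 2–1.
Maru vs Lantern: Lantern wins 2–1.
Maru vs Basil: Basil wins 3–0.
Harvest vs Isola: Isola wins 2–1.
Harvest vs Lantern: Lantern, 2–1.
Harvest vs Basil: Basil wins 2–1.
Isola–Lantern: Lantern 2–1.
Isola–Basil: Isola 2–1.
Lantern vs Basil: Lantern wins 2–1.
No restaurant is unbeaten: Juniper loses to Basil; Maru loses to Juniper; Harvest loses to Juniper; Isola loses to Juniper; Lantern loses to Juniper; Basil loses to Isola. In particular Juniper → Isola → Basil → Juniper is a majority cycle — no Condorcet winner exists.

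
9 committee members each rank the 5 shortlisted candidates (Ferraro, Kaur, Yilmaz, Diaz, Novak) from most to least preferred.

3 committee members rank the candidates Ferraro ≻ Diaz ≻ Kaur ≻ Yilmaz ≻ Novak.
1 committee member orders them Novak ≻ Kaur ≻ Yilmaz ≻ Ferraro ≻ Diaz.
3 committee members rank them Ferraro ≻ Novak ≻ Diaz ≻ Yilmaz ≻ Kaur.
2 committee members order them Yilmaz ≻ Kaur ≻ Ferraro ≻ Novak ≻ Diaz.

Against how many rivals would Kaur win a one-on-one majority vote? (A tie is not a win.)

Kaur against each rival (9 committee members):
Kaur vs Ferraro: 3 to 6, Ferraro.
Kaur vs Yilmaz: Yilmaz wins 5–4.
Kaur vs Diaz: Kaur is ranked higher on 1+2 = 3 ballots, Diaz on 6. Diaz wins 6–3.
Kaur vs Novak: Kaur, 5–4.
Kaur beats Novak; loses to Ferraro, Yilmaz, Diaz — 1 pairwise win.

1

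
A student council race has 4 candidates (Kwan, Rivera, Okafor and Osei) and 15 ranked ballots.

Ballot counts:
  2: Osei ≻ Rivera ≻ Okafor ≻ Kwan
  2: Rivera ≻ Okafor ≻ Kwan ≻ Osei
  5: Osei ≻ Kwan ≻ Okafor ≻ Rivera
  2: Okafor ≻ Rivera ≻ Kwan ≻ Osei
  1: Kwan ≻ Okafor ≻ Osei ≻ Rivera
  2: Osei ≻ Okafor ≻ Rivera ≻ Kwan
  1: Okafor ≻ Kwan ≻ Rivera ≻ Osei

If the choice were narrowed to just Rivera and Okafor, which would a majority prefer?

Ballots ranking Rivera above Okafor: 2 + 2 = 4.
Ballots ranking Okafor above Rivera: 15 − 4 = 11.
Okafor wins the head-to-head 11–4.

Okafor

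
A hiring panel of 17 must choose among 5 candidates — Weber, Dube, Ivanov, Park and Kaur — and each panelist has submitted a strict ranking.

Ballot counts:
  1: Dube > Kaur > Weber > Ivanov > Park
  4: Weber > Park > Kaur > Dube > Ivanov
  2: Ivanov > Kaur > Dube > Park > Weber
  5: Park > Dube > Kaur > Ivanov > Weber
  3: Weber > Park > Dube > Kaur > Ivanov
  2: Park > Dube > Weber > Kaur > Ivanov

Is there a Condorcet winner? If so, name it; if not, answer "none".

Pairwise majorities:
Weber–Dube: Dube 10–7.
Weber–Ivanov: Weber 10–7.
Weber vs Park: Park wins 9–8.
Weber vs Kaur: Weber, 9–8.
Dube–Ivanov: Dube 15–2.
Dube vs Park: Park wins 14–3.
Dube–Kaur: Dube 11–6.
Ivanov–Park: Park 14–3.
Ivanov vs Kaur: Kaur wins 15–2.
Park vs Kaur: Park, 14–3.
Only Park has no losses; Park is the Condorcet winner.

Park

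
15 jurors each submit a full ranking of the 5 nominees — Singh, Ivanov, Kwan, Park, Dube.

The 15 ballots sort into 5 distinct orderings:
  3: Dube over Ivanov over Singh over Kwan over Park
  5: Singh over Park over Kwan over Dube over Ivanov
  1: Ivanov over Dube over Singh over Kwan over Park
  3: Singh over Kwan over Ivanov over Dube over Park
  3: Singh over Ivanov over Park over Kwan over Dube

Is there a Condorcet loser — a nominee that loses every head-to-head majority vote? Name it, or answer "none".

Head-to-head results (15 jurors):
Singh vs Ivanov: Singh, 11–4.
Singh vs Kwan: 15 to 0, Singh.
Singh vs Park: Singh wins 15–0.
Singh vs Dube: Singh wins 11–4.
Ivanov–Kwan: Kwan 8–7.
Ivanov vs Park: Ivanov preferred on 3+1+3+3 = 10 ballots; Ivanov wins 10–5.
Ivanov vs Dube: 7 to 8, Dube.
Kwan vs Park: Park wins 8–7.
Kwan vs Dube: 11 to 4, Kwan.
Park vs Dube: Park, 8–7.
Each nominee has at least one pairwise win (Singh beats Ivanov; Ivanov beats Park; Kwan beats Ivanov; Park beats Kwan; Dube beats Ivanov) — no Condorcet loser.

none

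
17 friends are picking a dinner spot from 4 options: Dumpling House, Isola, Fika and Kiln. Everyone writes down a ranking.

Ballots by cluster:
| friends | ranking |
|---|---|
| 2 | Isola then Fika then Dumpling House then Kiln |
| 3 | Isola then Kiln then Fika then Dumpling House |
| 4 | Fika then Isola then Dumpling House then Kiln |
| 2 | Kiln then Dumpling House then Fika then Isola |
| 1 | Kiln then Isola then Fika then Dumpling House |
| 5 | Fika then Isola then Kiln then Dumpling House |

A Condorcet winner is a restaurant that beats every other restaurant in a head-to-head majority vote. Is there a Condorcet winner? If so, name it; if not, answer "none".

Fika

Pairwise majorities:
Dumpling House–Isola: Isola 15–2.
Dumpling House vs Fika: Fika, 15–2.
Dumpling House–Kiln: Kiln 11–6.
Isola–Fika: Fika 11–6.
Isola–Kiln: Isola 14–3.
Fika vs Kiln: 2+4+5 = 11 for Fika, 6 for Kiln — Fika by 11–6.
Only Fika has no losses; Fika is the Condorcet winner.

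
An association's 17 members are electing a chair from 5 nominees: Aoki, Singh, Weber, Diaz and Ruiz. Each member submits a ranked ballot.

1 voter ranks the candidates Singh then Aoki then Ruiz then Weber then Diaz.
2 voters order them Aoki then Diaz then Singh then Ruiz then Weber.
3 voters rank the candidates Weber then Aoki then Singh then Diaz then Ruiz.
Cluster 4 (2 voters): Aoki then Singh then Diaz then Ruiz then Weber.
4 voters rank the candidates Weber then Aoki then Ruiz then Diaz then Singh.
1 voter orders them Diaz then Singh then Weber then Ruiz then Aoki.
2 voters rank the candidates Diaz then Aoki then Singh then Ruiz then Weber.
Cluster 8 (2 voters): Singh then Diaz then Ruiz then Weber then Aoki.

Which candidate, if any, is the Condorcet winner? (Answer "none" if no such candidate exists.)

Pairwise majorities:
Aoki vs Singh: Aoki is ranked higher on 2+3+2+4+2 = 13 ballots, Singh on 4. Aoki wins 13–4.
Aoki vs Weber: Aoki preferred on 1+2+2+2 = 7 ballots; Weber wins 10–7.
Aoki vs Diaz: Aoki is ranked higher on 1+2+3+2+4 = 12 ballots, Diaz on 5. Aoki wins 12–5.
Aoki vs Ruiz: Aoki preferred on 1+2+3+2+4+2 = 14 ballots; Aoki wins 14–3.
Singh vs Weber: 10 to 7, Singh.
Singh vs Diaz: 1+3+2+2 = 8 for Singh, 9 for Diaz — Diaz by 9–8.
Singh vs Ruiz: 13 for Singh, 4 for Ruiz — Singh by 13–4.
Weber vs Diaz: Weber preferred on 1+3+4 = 8 ballots; Diaz wins 9–8.
Weber vs Ruiz: 3+4+1 = 8 for Weber, 9 for Ruiz — Ruiz by 9–8.
Diaz vs Ruiz: 12 to 5, Diaz.
No candidate is unbeaten: Aoki loses to Weber; Singh loses to Aoki; Weber loses to Singh; Diaz loses to Aoki; Ruiz loses to Aoki. In particular Aoki beats Singh beats Weber beats Aoki is a majority cycle — no Condorcet winner exists.

none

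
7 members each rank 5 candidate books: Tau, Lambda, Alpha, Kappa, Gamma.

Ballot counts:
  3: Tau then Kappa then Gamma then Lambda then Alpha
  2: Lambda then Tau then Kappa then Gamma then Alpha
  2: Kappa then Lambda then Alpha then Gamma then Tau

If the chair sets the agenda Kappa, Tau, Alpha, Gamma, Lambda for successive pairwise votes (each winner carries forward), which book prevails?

Round 1: Kappa vs Tau — 2–5, Tau advances.
Round 2: Tau vs Alpha — 5–2, Tau advances.
Round 3: Tau vs Gamma — 5–2, Tau advances.
Round 4: Tau vs Lambda — 3–4, Lambda advances.
The agenda winner is Lambda.

Lambda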